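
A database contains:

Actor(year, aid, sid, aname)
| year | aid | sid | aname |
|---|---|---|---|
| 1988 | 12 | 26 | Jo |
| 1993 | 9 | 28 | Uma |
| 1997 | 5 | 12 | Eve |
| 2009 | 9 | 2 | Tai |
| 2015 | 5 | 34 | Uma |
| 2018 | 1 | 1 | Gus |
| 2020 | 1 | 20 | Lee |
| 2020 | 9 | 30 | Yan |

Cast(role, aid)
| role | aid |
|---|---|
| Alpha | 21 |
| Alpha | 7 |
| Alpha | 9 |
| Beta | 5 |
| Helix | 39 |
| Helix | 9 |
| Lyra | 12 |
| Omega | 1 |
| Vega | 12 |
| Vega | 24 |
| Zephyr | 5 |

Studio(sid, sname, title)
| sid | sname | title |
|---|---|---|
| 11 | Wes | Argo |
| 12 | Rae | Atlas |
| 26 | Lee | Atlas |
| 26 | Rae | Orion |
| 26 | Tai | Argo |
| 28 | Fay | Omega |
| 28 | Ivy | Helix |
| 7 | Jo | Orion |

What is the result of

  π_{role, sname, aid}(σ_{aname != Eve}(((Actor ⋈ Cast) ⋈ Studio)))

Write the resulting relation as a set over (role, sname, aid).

Joining Actor and Cast on aid yields {(1988, 12, 26, Jo, Lyra), (1988, 12, 26, Jo, Vega), (1993, 9, 28, Uma, Alpha), (1993, 9, 28, Uma, Helix), (1997, 5, 12, Eve, Beta), (1997, 5, 12, Eve, Zephyr), (2009, 9, 2, Tai, Alpha), (2009, 9, 2, Tai, Helix), (2015, 5, 34, Uma, Beta), (2015, 5, 34, Uma, Zephyr), (2018, 1, 1, Gus, Omega), (2020, 1, 20, Lee, Omega), (2020, 9, 30, Yan, Alpha), (2020, 9, 30, Yan, Helix)}.
Joining (Actor ⋈ Cast) and Studio on sid yields {(1988, 12, 26, Jo, Lyra, Lee, Atlas), (1988, 12, 26, Jo, Lyra, Rae, Orion), (1988, 12, 26, Jo, Lyra, Tai, Argo), (1988, 12, 26, Jo, Vega, Lee, Atlas), (1988, 12, 26, Jo, Vega, Rae, Orion), (1988, 12, 26, Jo, Vega, Tai, Argo), (1993, 9, 28, Uma, Alpha, Fay, Omega), (1993, 9, 28, Uma, Alpha, Ivy, Helix), (1993, 9, 28, Uma, Helix, Fay, Omega), (1993, 9, 28, Uma, Helix, Ivy, Helix), (1997, 5, 12, Eve, Beta, Rae, Atlas), (1997, 5, 12, Eve, Zephyr, Rae, Atlas)}.
σ[aname != Eve]: keep tuples satisfying aname != Eve → {(1988, 12, 26, Jo, Lyra, Lee, Atlas), (1988, 12, 26, Jo, Lyra, Rae, Orion), (1988, 12, 26, Jo, Lyra, Tai, Argo), (1988, 12, 26, Jo, Vega, Lee, Atlas), (1988, 12, 26, Jo, Vega, Rae, Orion), (1988, 12, 26, Jo, Vega, Tai, Argo), (1993, 9, 28, Uma, Alpha, Fay, Omega), (1993, 9, 28, Uma, Alpha, Ivy, Helix), (1993, 9, 28, Uma, Helix, Fay, Omega), (1993, 9, 28, Uma, Helix, Ivy, Helix)}
π[role, sname, aid]: project onto (role, sname, aid) → {(Alpha, Fay, 9), (Alpha, Ivy, 9), (Helix, Fay, 9), (Helix, Ivy, 9), (Lyra, Lee, 12), (Lyra, Rae, 12), (Lyra, Tai, 12), (Vega, Lee, 12), (Vega, Rae, 12), (Vega, Tai, 12)}

{(Alpha, Fay, 9), (Alpha, Ivy, 9), (Helix, Fay, 9), (Helix, Ivy, 9), (Lyra, Lee, 12), (Lyra, Rae, 12), (Lyra, Tai, 12), (Vega, Lee, 12), (Vega, Rae, 12), (Vega, Tai, 12)}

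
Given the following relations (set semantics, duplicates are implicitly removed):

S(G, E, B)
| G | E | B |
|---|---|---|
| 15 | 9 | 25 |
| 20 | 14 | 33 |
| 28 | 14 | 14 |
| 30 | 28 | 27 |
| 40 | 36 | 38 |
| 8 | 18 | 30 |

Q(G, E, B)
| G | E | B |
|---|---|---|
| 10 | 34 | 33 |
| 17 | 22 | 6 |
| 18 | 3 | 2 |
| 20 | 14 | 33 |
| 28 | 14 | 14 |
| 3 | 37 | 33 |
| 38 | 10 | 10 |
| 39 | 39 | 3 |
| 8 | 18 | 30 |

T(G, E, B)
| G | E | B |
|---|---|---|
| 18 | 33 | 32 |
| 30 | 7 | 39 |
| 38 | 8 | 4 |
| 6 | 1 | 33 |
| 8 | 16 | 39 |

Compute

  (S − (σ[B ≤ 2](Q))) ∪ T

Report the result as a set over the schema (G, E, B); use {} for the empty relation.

Apply σ_{B ≤ 2}; surviving tuples: {(18, 3, 2)}
Taking the difference: {(15, 9, 25), (20, 14, 33), (28, 14, 14), (30, 28, 27), (40, 36, 38), (8, 18, 30)}
Taking the union: {(15, 9, 25), (18, 33, 32), (20, 14, 33), (28, 14, 14), (30, 28, 27), (30, 7, 39), (38, 8, 4), (40, 36, 38), (6, 1, 33), (8, 16, 39), (8, 18, 30)}

{(15, 9, 25), (18, 33, 32), (20, 14, 33), (28, 14, 14), (30, 28, 27), (30, 7, 39), (38, 8, 4), (40, 36, 38), (6, 1, 33), (8, 16, 39), (8, 18, 30)}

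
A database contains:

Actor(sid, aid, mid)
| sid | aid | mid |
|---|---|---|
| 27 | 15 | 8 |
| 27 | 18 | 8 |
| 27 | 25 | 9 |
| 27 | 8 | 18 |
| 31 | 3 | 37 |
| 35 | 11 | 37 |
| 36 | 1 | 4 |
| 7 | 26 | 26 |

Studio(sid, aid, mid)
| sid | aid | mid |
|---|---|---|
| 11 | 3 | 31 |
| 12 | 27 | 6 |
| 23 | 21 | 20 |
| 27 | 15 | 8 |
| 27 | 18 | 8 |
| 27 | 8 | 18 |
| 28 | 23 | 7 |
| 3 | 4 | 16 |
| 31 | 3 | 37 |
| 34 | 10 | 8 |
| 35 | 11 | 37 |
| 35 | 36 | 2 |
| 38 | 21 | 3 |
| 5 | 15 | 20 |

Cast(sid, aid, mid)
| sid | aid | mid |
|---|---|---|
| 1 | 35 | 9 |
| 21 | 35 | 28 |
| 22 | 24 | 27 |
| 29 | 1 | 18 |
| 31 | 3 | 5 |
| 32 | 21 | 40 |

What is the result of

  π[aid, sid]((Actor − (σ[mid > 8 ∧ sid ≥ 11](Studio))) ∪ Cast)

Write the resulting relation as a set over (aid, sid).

{(1, 29), (1, 36), (15, 27), (18, 27), (21, 32), (24, 22), (25, 27), (26, 7), (3, 31), (35, 1), (35, 21)}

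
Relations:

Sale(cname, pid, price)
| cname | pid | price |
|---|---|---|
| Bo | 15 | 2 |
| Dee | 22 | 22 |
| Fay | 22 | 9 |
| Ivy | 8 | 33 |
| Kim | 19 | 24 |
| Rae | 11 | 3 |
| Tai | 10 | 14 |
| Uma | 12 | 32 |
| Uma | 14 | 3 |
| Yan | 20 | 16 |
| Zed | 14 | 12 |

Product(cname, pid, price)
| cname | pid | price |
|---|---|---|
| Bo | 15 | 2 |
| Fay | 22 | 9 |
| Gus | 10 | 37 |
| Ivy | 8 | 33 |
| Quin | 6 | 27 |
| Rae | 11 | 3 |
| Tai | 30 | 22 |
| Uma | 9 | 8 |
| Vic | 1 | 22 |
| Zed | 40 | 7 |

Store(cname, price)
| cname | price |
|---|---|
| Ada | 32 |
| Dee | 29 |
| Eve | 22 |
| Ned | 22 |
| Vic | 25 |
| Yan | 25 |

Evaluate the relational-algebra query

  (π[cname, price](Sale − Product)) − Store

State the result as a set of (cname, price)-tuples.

{(Dee, 22), (Kim, 24), (Tai, 14), (Uma, 3), (Uma, 32), (Yan, 16), (Zed, 12)}

Difference: {(Bo, 15, 2), (Dee, 22, 22), (Fay, 22, 9), (Ivy, 8, 33), (Kim, 19, 24), (Rae, 11, 3), (Tai, 10, 14), (Uma, 12, 32), (Uma, 14, 3), (Yan, 20, 16), (Zed, 14, 12)} with {(Bo, 15, 2), (Fay, 22, 9), (Gus, 10, 37), (Ivy, 8, 33), (Quin, 6, 27), (Rae, 11, 3), (Tai, 30, 22), (Uma, 9, 8), (Vic, 1, 22), (Zed, 40, 7)} → {(Dee, 22, 22), (Kim, 19, 24), (Tai, 10, 14), (Uma, 12, 32), (Uma, 14, 3), (Yan, 20, 16), (Zed, 14, 12)}
Keep only column(s) cname, price: {(Dee, 22), (Kim, 24), (Tai, 14), (Uma, 3), (Uma, 32), (Yan, 16), (Zed, 12)}
Difference: {(Dee, 22), (Kim, 24), (Tai, 14), (Uma, 3), (Uma, 32), (Yan, 16), (Zed, 12)} with {(Ada, 32), (Dee, 29), (Eve, 22), (Ned, 22), (Vic, 25), (Yan, 25)} → {(Dee, 22), (Kim, 24), (Tai, 14), (Uma, 3), (Uma, 32), (Yan, 16), (Zed, 12)}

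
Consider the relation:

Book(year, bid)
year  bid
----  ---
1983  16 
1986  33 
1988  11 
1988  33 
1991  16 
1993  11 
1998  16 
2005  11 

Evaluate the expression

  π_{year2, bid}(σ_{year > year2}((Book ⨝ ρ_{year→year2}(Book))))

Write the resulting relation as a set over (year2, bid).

ρ[year→year2]: schema becomes (year2, bid); tuples unchanged.
Book ⋈ ρ_{year→year2}(Book) (natural join on bid): {(1983, 16, 1983), (1983, 16, 1991), (1983, 16, 1998), (1986, 33, 1986), (1986, 33, 1988), (1988, 11, 1988), (1988, 11, 1993), (1988, 11, 2005), (1988, 33, 1986), (1988, 33, 1988), (1991, 16, 1983), (1991, 16, 1991), (1991, 16, 1998), (1993, 11, 1988), (1993, 11, 1993), (1993, 11, 2005), (1998, 16, 1983), (1998, 16, 1991), (1998, 16, 1998), (2005, 11, 1988), (2005, 11, 1993), (2005, 11, 2005)}
σ[year > year2]: keep tuples satisfying year > year2 → {(1988, 33, 1986), (1991, 16, 1983), (1993, 11, 1988), (1998, 16, 1983), (1998, 16, 1991), (2005, 11, 1988), (2005, 11, 1993)}
Keep only column(s) year2, bid (2 duplicate(s) eliminated): {(1983, 16), (1986, 33), (1988, 11), (1991, 16), (1993, 11)}

{(1983, 16), (1986, 33), (1988, 11), (1991, 16), (1993, 11)}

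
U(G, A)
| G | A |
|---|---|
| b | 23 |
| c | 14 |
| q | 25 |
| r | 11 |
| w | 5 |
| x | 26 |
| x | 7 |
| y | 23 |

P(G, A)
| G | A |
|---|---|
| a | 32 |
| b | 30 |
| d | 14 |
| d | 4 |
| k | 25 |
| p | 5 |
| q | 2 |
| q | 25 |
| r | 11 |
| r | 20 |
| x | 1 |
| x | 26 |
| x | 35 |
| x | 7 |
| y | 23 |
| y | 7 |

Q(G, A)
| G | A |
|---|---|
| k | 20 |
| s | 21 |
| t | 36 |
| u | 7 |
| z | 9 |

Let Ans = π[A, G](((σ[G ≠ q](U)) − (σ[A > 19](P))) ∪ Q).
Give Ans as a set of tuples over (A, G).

{(11, r), (14, c), (20, k), (21, s), (23, b), (36, t), (5, w), (7, u), (7, x), (9, z)}

Selection G ≠ q: {(b, 23), (c, 14), (r, 11), (w, 5), (x, 26), (x, 7), (y, 23)}
Selection A > 19: {(a, 32), (b, 30), (k, 25), (q, 25), (r, 20), (x, 26), (x, 35), (y, 23)}
Taking the difference: {(b, 23), (c, 14), (r, 11), (w, 5), (x, 7)}
Taking the union: {(b, 23), (c, 14), (k, 20), (r, 11), (s, 21), (t, 36), (u, 7), (w, 5), (x, 7), (z, 9)}
π_{A, G} gives {(11, r), (14, c), (20, k), (21, s), (23, b), (36, t), (5, w), (7, u), (7, x), (9, z)}.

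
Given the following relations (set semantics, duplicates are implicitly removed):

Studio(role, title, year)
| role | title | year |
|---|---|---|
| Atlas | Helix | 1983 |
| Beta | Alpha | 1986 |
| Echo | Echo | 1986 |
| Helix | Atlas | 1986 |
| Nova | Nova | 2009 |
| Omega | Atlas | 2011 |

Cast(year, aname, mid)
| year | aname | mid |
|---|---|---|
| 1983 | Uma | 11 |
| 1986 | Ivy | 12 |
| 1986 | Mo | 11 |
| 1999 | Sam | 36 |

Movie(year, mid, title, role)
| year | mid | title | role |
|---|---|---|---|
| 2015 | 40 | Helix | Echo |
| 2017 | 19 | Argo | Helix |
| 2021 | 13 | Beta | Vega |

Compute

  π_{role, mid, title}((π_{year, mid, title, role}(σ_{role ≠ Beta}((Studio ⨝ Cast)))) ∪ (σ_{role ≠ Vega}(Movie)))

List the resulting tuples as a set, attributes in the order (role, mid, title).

Studio ⋈ Cast (natural join on year): {(Atlas, Helix, 1983, Uma, 11), (Beta, Alpha, 1986, Ivy, 12), (Beta, Alpha, 1986, Mo, 11), (Echo, Echo, 1986, Ivy, 12), (Echo, Echo, 1986, Mo, 11), (Helix, Atlas, 1986, Ivy, 12), (Helix, Atlas, 1986, Mo, 11)}
σ[role ≠ Beta]: keep tuples satisfying role ≠ Beta → {(Atlas, Helix, 1983, Uma, 11), (Echo, Echo, 1986, Ivy, 12), (Echo, Echo, 1986, Mo, 11), (Helix, Atlas, 1986, Ivy, 12), (Helix, Atlas, 1986, Mo, 11)}
π[year, mid, title, role]: project onto (year, mid, title, role) → {(1983, 11, Helix, Atlas), (1986, 11, Atlas, Helix), (1986, 11, Echo, Echo), (1986, 12, Atlas, Helix), (1986, 12, Echo, Echo)}
σ[role ≠ Vega]: keep tuples satisfying role ≠ Vega → {(2015, 40, Helix, Echo), (2017, 19, Argo, Helix)}
Union: {(1983, 11, Helix, Atlas), (1986, 11, Atlas, Helix), (1986, 11, Echo, Echo), (1986, 12, Atlas, Helix), (1986, 12, Echo, Echo)} with {(2015, 40, Helix, Echo), (2017, 19, Argo, Helix)} → {(1983, 11, Helix, Atlas), (1986, 11, Atlas, Helix), (1986, 11, Echo, Echo), (1986, 12, Atlas, Helix), (1986, 12, Echo, Echo), (2015, 40, Helix, Echo), (2017, 19, Argo, Helix)}
π[role, mid, title]: project onto (role, mid, title) → {(Atlas, 11, Helix), (Echo, 11, Echo), (Echo, 12, Echo), (Echo, 40, Helix), (Helix, 11, Atlas), (Helix, 12, Atlas), (Helix, 19, Argo)}

{(Atlas, 11, Helix), (Echo, 11, Echo), (Echo, 12, Echo), (Echo, 40, Helix), (Helix, 11, Atlas), (Helix, 12, Atlas), (Helix, 19, Argo)}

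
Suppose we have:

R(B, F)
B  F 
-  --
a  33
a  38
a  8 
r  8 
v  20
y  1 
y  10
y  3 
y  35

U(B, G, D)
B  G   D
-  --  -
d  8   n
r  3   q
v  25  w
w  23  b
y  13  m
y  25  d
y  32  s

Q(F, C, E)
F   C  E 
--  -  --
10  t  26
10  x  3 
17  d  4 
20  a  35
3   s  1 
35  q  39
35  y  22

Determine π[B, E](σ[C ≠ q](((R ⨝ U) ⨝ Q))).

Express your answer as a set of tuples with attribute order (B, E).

{(v, 35), (y, 1), (y, 22), (y, 26), (y, 3)}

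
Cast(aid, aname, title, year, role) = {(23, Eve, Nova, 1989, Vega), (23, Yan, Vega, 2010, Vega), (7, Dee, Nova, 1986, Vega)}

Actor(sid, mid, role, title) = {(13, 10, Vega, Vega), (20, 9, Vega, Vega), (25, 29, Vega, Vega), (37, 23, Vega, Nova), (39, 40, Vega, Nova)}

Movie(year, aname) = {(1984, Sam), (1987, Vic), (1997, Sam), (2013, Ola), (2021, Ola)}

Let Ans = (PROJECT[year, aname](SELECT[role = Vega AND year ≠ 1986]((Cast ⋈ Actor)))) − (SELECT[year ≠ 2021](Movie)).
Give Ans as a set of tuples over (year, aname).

{(1989, Eve), (2010, Yan)}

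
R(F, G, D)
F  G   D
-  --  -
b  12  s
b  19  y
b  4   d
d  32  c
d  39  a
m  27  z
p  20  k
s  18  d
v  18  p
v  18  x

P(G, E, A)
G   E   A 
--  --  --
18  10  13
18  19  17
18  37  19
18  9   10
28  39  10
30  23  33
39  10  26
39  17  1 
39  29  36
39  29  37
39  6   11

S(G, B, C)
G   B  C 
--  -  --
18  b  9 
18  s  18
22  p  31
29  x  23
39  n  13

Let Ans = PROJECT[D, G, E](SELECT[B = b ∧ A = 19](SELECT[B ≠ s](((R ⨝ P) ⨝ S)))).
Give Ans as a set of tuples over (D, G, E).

{(d, 18, 37), (p, 18, 37), (x, 18, 37)}

Joining R and P on G yields {(d, 39, a, 10, 26), (d, 39, a, 17, 1), (d, 39, a, 29, 36), (d, 39, a, 29, 37), (d, 39, a, 6, 11), (s, 18, d, 10, 13), (s, 18, d, 19, 17), (s, 18, d, 37, 19), (s, 18, d, 9, 10), (v, 18, p, 10, 13), (v, 18, p, 19, 17), (v, 18, p, 37, 19), (v, 18, p, 9, 10), (v, 18, x, 10, 13), (v, 18, x, 19, 17), (v, 18, x, 37, 19), (v, 18, x, 9, 10)}.
Joining (R ⨝ P) and S on G yields {(d, 39, a, 10, 26, n, 13), (d, 39, a, 17, 1, n, 13), (d, 39, a, 29, 36, n, 13), (d, 39, a, 29, 37, n, 13), (d, 39, a, 6, 11, n, 13), (s, 18, d, 10, 13, b, 9), (s, 18, d, 10, 13, s, 18), (s, 18, d, 19, 17, b, 9), (s, 18, d, 19, 17, s, 18), (s, 18, d, 37, 19, b, 9), (s, 18, d, 37, 19, s, 18), (s, 18, d, 9, 10, b, 9), (s, 18, d, 9, 10, s, 18), (v, 18, p, 10, 13, b, 9), (v, 18, p, 10, 13, s, 18), (v, 18, p, 19, 17, b, 9), (v, 18, p, 19, 17, s, 18), (v, 18, p, 37, 19, b, 9), (v, 18, p, 37, 19, s, 18), (v, 18, p, 9, 10, b, 9), (v, 18, p, 9, 10, s, 18), (v, 18, x, 10, 13, b, 9), (v, 18, x, 10, 13, s, 18), (v, 18, x, 19, 17, b, 9), (v, 18, x, 19, 17, s, 18), (v, 18, x, 37, 19, b, 9), (v, 18, x, 37, 19, s, 18), (v, 18, x, 9, 10, b, 9), (v, 18, x, 9, 10, s, 18)}.
Filtering on B ≠ s leaves {(d, 39, a, 10, 26, n, 13), (d, 39, a, 17, 1, n, 13), (d, 39, a, 29, 36, n, 13), (d, 39, a, 29, 37, n, 13), (d, 39, a, 6, 11, n, 13), (s, 18, d, 10, 13, b, 9), (s, 18, d, 19, 17, b, 9), (s, 18, d, 37, 19, b, 9), (s, 18, d, 9, 10, b, 9), (v, 18, p, 10, 13, b, 9), (v, 18, p, 19, 17, b, 9), (v, 18, p, 37, 19, b, 9), (v, 18, p, 9, 10, b, 9), (v, 18, x, 10, 13, b, 9), (v, 18, x, 19, 17, b, 9), (v, 18, x, 37, 19, b, 9), (v, 18, x, 9, 10, b, 9)}.
Filtering on B = b ∧ A = 19 leaves {(s, 18, d, 37, 19, b, 9), (v, 18, p, 37, 19, b, 9), (v, 18, x, 37, 19, b, 9)}.
Keep only column(s) D, G, E: {(d, 18, 37), (p, 18, 37), (x, 18, 37)}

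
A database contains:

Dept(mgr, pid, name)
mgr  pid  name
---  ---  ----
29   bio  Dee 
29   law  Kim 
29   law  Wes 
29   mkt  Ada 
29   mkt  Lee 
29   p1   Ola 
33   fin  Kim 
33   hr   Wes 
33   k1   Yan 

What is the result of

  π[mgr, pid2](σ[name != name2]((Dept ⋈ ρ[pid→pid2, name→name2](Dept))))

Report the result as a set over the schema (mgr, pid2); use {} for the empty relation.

{(29, bio), (29, law), (29, mkt), (29, p1), (33, fin), (33, hr), (33, k1)}

ρ[pid→pid2, name→name2]: schema becomes (mgr, pid2, name2); tuples unchanged.
Natural join on mgr: {(29, bio, Dee, bio, Dee), (29, bio, Dee, law, Kim), (29, bio, Dee, law, Wes), (29, bio, Dee, mkt, Ada), (29, bio, Dee, mkt, Lee), (29, bio, Dee, p1, Ola), (29, law, Kim, bio, Dee), (29, law, Kim, law, Kim), (29, law, Kim, law, Wes), (29, law, Kim, mkt, Ada), (29, law, Kim, mkt, Lee), (29, law, Kim, p1, Ola), (29, law, Wes, bio, Dee), (29, law, Wes, law, Kim), (29, law, Wes, law, Wes), (29, law, Wes, mkt, Ada), (29, law, Wes, mkt, Lee), (29, law, Wes, p1, Ola), (29, mkt, Ada, bio, Dee), (29, mkt, Ada, law, Kim), (29, mkt, Ada, law, Wes), (29, mkt, Ada, mkt, Ada), (29, mkt, Ada, mkt, Lee), (29, mkt, Ada, p1, Ola), (29, mkt, Lee, bio, Dee), (29, mkt, Lee, law, Kim), (29, mkt, Lee, law, Wes), (29, mkt, Lee, mkt, Ada), (29, mkt, Lee, mkt, Lee), (29, mkt, Lee, p1, Ola), (29, p1, Ola, bio, Dee), (29, p1, Ola, law, Kim), (29, p1, Ola, law, Wes), (29, p1, Ola, mkt, Ada), (29, p1, Ola, mkt, Lee), (29, p1, Ola, p1, Ola), (33, fin, Kim, fin, Kim), (33, fin, Kim, hr, Wes), (33, fin, Kim, k1, Yan), (33, hr, Wes, fin, Kim), (33, hr, Wes, hr, Wes), (33, hr, Wes, k1, Yan), (33, k1, Yan, fin, Kim), (33, k1, Yan, hr, Wes), (33, k1, Yan, k1, Yan)}
Selection name != name2: {(29, bio, Dee, law, Kim), (29, bio, Dee, law, Wes), (29, bio, Dee, mkt, Ada), (29, bio, Dee, mkt, Lee), (29, bio, Dee, p1, Ola), (29, law, Kim, bio, Dee), (29, law, Kim, law, Wes), (29, law, Kim, mkt, Ada), (29, law, Kim, mkt, Lee), (29, law, Kim, p1, Ola), (29, law, Wes, bio, Dee), (29, law, Wes, law, Kim), (29, law, Wes, mkt, Ada), (29, law, Wes, mkt, Lee), (29, law, Wes, p1, Ola), (29, mkt, Ada, bio, Dee), (29, mkt, Ada, law, Kim), (29, mkt, Ada, law, Wes), (29, mkt, Ada, mkt, Lee), (29, mkt, Ada, p1, Ola), (29, mkt, Lee, bio, Dee), (29, mkt, Lee, law, Kim), (29, mkt, Lee, law, Wes), (29, mkt, Lee, mkt, Ada), (29, mkt, Lee, p1, Ola), (29, p1, Ola, bio, Dee), (29, p1, Ola, law, Kim), (29, p1, Ola, law, Wes), (29, p1, Ola, mkt, Ada), (29, p1, Ola, mkt, Lee), (33, fin, Kim, hr, Wes), (33, fin, Kim, k1, Yan), (33, hr, Wes, fin, Kim), (33, hr, Wes, k1, Yan), (33, k1, Yan, fin, Kim), (33, k1, Yan, hr, Wes)}
Keep only column(s) mgr, pid2 (29 duplicate(s) eliminated): {(29, bio), (29, law), (29, mkt), (29, p1), (33, fin), (33, hr), (33, k1)}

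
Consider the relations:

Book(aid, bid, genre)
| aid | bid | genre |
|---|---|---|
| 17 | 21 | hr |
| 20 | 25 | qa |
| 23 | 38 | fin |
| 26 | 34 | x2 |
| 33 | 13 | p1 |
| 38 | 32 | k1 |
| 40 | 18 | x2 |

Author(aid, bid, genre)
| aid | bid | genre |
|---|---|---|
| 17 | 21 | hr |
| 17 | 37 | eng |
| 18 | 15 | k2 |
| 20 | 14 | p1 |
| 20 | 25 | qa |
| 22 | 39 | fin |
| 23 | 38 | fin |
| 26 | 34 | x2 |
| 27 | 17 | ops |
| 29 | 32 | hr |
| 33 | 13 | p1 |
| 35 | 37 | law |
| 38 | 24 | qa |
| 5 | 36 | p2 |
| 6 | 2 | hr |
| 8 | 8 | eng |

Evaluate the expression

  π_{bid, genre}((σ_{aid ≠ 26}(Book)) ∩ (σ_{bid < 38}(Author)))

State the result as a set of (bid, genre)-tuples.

{(13, p1), (21, hr), (25, qa)}

Filtering on aid ≠ 26 leaves {(17, 21, hr), (20, 25, qa), (23, 38, fin), (33, 13, p1), (38, 32, k1), (40, 18, x2)}.
Filtering on bid < 38 leaves {(17, 21, hr), (17, 37, eng), (18, 15, k2), (20, 14, p1), (20, 25, qa), (26, 34, x2), (27, 17, ops), (29, 32, hr), (33, 13, p1), (35, 37, law), (38, 24, qa), (5, 36, p2), (6, 2, hr), (8, 8, eng)}.
Intersection: {(17, 21, hr), (20, 25, qa), (23, 38, fin), (33, 13, p1), (38, 32, k1), (40, 18, x2)} with {(17, 21, hr), (17, 37, eng), (18, 15, k2), (20, 14, p1), (20, 25, qa), (26, 34, x2), (27, 17, ops), (29, 32, hr), (33, 13, p1), (35, 37, law), (38, 24, qa), (5, 36, p2), (6, 2, hr), (8, 8, eng)} → {(17, 21, hr), (20, 25, qa), (33, 13, p1)}
π_{bid, genre} gives {(13, p1), (21, hr), (25, qa)}.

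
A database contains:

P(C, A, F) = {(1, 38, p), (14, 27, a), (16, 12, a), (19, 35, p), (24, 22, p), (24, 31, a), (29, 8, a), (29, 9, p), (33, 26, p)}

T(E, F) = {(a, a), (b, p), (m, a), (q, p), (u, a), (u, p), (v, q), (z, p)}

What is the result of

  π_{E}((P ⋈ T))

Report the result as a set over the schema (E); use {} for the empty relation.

P ⋈ T (natural join on F): {(1, 38, p, b), (1, 38, p, q), (1, 38, p, u), (1, 38, p, z), (14, 27, a, a), (14, 27, a, m), (14, 27, a, u), (16, 12, a, a), (16, 12, a, m), (16, 12, a, u), (19, 35, p, b), (19, 35, p, q), (19, 35, p, u), (19, 35, p, z), (24, 22, p, b), (24, 22, p, q), (24, 22, p, u), (24, 22, p, z), (24, 31, a, a), (24, 31, a, m), (24, 31, a, u), (29, 8, a, a), (29, 8, a, m), (29, 8, a, u), (29, 9, p, b), (29, 9, p, q), (29, 9, p, u), (29, 9, p, z), (33, 26, p, b), (33, 26, p, q), (33, 26, p, u), (33, 26, p, z)}
π_{E} gives {a, b, m, q, u, z} (26 duplicate(s) eliminated).

{a, b, m, q, u, z}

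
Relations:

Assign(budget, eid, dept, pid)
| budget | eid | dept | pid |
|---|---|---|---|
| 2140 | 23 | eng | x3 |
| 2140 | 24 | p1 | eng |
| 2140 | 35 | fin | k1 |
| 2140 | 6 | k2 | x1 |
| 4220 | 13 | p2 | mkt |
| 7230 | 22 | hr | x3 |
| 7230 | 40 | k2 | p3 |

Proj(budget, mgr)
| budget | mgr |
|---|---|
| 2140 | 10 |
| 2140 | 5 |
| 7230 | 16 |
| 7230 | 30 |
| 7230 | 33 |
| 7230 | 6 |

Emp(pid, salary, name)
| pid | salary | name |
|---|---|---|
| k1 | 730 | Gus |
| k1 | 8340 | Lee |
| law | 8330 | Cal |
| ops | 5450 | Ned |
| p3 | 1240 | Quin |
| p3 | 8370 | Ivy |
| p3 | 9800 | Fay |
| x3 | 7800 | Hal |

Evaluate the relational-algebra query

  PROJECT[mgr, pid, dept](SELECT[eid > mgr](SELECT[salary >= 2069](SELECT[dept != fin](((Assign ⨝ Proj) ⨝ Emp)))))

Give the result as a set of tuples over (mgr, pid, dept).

Natural join on budget: {(2140, 23, eng, x3, 10), (2140, 23, eng, x3, 5), (2140, 24, p1, eng, 10), (2140, 24, p1, eng, 5), (2140, 35, fin, k1, 10), (2140, 35, fin, k1, 5), (2140, 6, k2, x1, 10), (2140, 6, k2, x1, 5), (7230, 22, hr, x3, 16), (7230, 22, hr, x3, 30), (7230, 22, hr, x3, 33), (7230, 22, hr, x3, 6), (7230, 40, k2, p3, 16), (7230, 40, k2, p3, 30), (7230, 40, k2, p3, 33), (7230, 40, k2, p3, 6)}
Natural join on pid: {(2140, 23, eng, x3, 10, 7800, Hal), (2140, 23, eng, x3, 5, 7800, Hal), (2140, 35, fin, k1, 10, 730, Gus), (2140, 35, fin, k1, 10, 8340, Lee), (2140, 35, fin, k1, 5, 730, Gus), (2140, 35, fin, k1, 5, 8340, Lee), (7230, 22, hr, x3, 16, 7800, Hal), (7230, 22, hr, x3, 30, 7800, Hal), (7230, 22, hr, x3, 33, 7800, Hal), (7230, 22, hr, x3, 6, 7800, Hal), (7230, 40, k2, p3, 16, 1240, Quin), (7230, 40, k2, p3, 16, 8370, Ivy), (7230, 40, k2, p3, 16, 9800, Fay), (7230, 40, k2, p3, 30, 1240, Quin), (7230, 40, k2, p3, 30, 8370, Ivy), (7230, 40, k2, p3, 30, 9800, Fay), (7230, 40, k2, p3, 33, 1240, Quin), (7230, 40, k2, p3, 33, 8370, Ivy), (7230, 40, k2, p3, 33, 9800, Fay), (7230, 40, k2, p3, 6, 1240, Quin), (7230, 40, k2, p3, 6, 8370, Ivy), (7230, 40, k2, p3, 6, 9800, Fay)}
Filtering on dept != fin leaves {(2140, 23, eng, x3, 10, 7800, Hal), (2140, 23, eng, x3, 5, 7800, Hal), (7230, 22, hr, x3, 16, 7800, Hal), (7230, 22, hr, x3, 30, 7800, Hal), (7230, 22, hr, x3, 33, 7800, Hal), (7230, 22, hr, x3, 6, 7800, Hal), (7230, 40, k2, p3, 16, 1240, Quin), (7230, 40, k2, p3, 16, 8370, Ivy), (7230, 40, k2, p3, 16, 9800, Fay), (7230, 40, k2, p3, 30, 1240, Quin), (7230, 40, k2, p3, 30, 8370, Ivy), (7230, 40, k2, p3, 30, 9800, Fay), (7230, 40, k2, p3, 33, 1240, Quin), (7230, 40, k2, p3, 33, 8370, Ivy), (7230, 40, k2, p3, 33, 9800, Fay), (7230, 40, k2, p3, 6, 1240, Quin), (7230, 40, k2, p3, 6, 8370, Ivy), (7230, 40, k2, p3, 6, 9800, Fay)}.
Filtering on salary >= 2069 leaves {(2140, 23, eng, x3, 10, 7800, Hal), (2140, 23, eng, x3, 5, 7800, Hal), (7230, 22, hr, x3, 16, 7800, Hal), (7230, 22, hr, x3, 30, 7800, Hal), (7230, 22, hr, x3, 33, 7800, Hal), (7230, 22, hr, x3, 6, 7800, Hal), (7230, 40, k2, p3, 16, 8370, Ivy), (7230, 40, k2, p3, 16, 9800, Fay), (7230, 40, k2, p3, 30, 8370, Ivy), (7230, 40, k2, p3, 30, 9800, Fay), (7230, 40, k2, p3, 33, 8370, Ivy), (7230, 40, k2, p3, 33, 9800, Fay), (7230, 40, k2, p3, 6, 8370, Ivy), (7230, 40, k2, p3, 6, 9800, Fay)}.
Filtering on eid > mgr leaves {(2140, 23, eng, x3, 10, 7800, Hal), (2140, 23, eng, x3, 5, 7800, Hal), (7230, 22, hr, x3, 16, 7800, Hal), (7230, 22, hr, x3, 6, 7800, Hal), (7230, 40, k2, p3, 16, 8370, Ivy), (7230, 40, k2, p3, 16, 9800, Fay), (7230, 40, k2, p3, 30, 8370, Ivy), (7230, 40, k2, p3, 30, 9800, Fay), (7230, 40, k2, p3, 33, 8370, Ivy), (7230, 40, k2, p3, 33, 9800, Fay), (7230, 40, k2, p3, 6, 8370, Ivy), (7230, 40, k2, p3, 6, 9800, Fay)}.
π_{mgr, pid, dept} gives {(10, x3, eng), (16, p3, k2), (16, x3, hr), (30, p3, k2), (33, p3, k2), (5, x3, eng), (6, p3, k2), (6, x3, hr)} (4 duplicate(s) eliminated).

{(10, x3, eng), (16, p3, k2), (16, x3, hr), (30, p3, k2), (33, p3, k2), (5, x3, eng), (6, p3, k2), (6, x3, hr)}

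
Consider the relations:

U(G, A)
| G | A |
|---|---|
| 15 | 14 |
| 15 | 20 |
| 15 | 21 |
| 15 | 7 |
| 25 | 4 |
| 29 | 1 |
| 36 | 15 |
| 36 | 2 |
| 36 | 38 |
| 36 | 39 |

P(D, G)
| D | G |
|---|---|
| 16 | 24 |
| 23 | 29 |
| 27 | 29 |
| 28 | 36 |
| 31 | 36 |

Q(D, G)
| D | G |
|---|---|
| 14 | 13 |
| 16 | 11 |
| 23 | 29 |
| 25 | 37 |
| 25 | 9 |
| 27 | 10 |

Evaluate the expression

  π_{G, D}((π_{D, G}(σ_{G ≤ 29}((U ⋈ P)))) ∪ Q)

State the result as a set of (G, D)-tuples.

{(10, 27), (11, 16), (13, 14), (29, 23), (29, 27), (37, 25), (9, 25)}

Natural join on G: {(29, 1, 23), (29, 1, 27), (36, 15, 28), (36, 15, 31), (36, 2, 28), (36, 2, 31), (36, 38, 28), (36, 38, 31), (36, 39, 28), (36, 39, 31)}
Apply σ_{G ≤ 29}; surviving tuples: {(29, 1, 23), (29, 1, 27)}
Keep only column(s) D, G: {(23, 29), (27, 29)}
Set union of the two operands is {(14, 13), (16, 11), (23, 29), (25, 37), (25, 9), (27, 10), (27, 29)}.
Keep only column(s) G, D: {(10, 27), (11, 16), (13, 14), (29, 23), (29, 27), (37, 25), (9, 25)}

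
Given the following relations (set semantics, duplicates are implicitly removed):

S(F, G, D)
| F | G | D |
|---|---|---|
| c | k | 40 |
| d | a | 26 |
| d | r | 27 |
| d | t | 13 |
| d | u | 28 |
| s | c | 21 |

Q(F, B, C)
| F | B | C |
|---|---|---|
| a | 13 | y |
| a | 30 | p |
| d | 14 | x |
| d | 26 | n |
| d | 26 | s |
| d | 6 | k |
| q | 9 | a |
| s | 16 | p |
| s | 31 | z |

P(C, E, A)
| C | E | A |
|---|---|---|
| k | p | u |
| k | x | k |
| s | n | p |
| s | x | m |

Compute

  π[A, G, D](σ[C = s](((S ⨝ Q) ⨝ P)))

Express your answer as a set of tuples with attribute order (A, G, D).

S ⋈ Q (natural join on F): {(d, a, 26, 14, x), (d, a, 26, 26, n), (d, a, 26, 26, s), (d, a, 26, 6, k), (d, r, 27, 14, x), (d, r, 27, 26, n), (d, r, 27, 26, s), (d, r, 27, 6, k), (d, t, 13, 14, x), (d, t, 13, 26, n), (d, t, 13, 26, s), (d, t, 13, 6, k), (d, u, 28, 14, x), (d, u, 28, 26, n), (d, u, 28, 26, s), (d, u, 28, 6, k), (s, c, 21, 16, p), (s, c, 21, 31, z)}
(S ⨝ Q) ⋈ P (natural join on C): {(d, a, 26, 26, s, n, p), (d, a, 26, 26, s, x, m), (d, a, 26, 6, k, p, u), (d, a, 26, 6, k, x, k), (d, r, 27, 26, s, n, p), (d, r, 27, 26, s, x, m), (d, r, 27, 6, k, p, u), (d, r, 27, 6, k, x, k), (d, t, 13, 26, s, n, p), (d, t, 13, 26, s, x, m), (d, t, 13, 6, k, p, u), (d, t, 13, 6, k, x, k), (d, u, 28, 26, s, n, p), (d, u, 28, 26, s, x, m), (d, u, 28, 6, k, p, u), (d, u, 28, 6, k, x, k)}
Filtering on C = s leaves {(d, a, 26, 26, s, n, p), (d, a, 26, 26, s, x, m), (d, r, 27, 26, s, n, p), (d, r, 27, 26, s, x, m), (d, t, 13, 26, s, n, p), (d, t, 13, 26, s, x, m), (d, u, 28, 26, s, n, p), (d, u, 28, 26, s, x, m)}.
π_{A, G, D} gives {(m, a, 26), (m, r, 27), (m, t, 13), (m, u, 28), (p, a, 26), (p, r, 27), (p, t, 13), (p, u, 28)}.

{(m, a, 26), (m, r, 27), (m, t, 13), (m, u, 28), (p, a, 26), (p, r, 27), (p, t, 13), (p, u, 28)}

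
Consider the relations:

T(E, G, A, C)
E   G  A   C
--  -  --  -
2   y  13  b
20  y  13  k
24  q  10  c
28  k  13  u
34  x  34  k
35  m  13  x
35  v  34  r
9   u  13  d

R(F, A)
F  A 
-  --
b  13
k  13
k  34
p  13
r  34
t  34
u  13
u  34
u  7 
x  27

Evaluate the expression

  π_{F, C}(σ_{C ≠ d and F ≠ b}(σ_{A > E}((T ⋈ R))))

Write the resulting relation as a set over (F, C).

{(k, b), (p, b), (u, b)}

Joining T and R on A yields {(2, y, 13, b, b), (2, y, 13, b, k), (2, y, 13, b, p), (2, y, 13, b, u), (20, y, 13, k, b), (20, y, 13, k, k), (20, y, 13, k, p), (20, y, 13, k, u), (28, k, 13, u, b), (28, k, 13, u, k), (28, k, 13, u, p), (28, k, 13, u, u), (34, x, 34, k, k), (34, x, 34, k, r), (34, x, 34, k, t), (34, x, 34, k, u), (35, m, 13, x, b), (35, m, 13, x, k), (35, m, 13, x, p), (35, m, 13, x, u), (35, v, 34, r, k), (35, v, 34, r, r), (35, v, 34, r, t), (35, v, 34, r, u), (9, u, 13, d, b), (9, u, 13, d, k), (9, u, 13, d, p), (9, u, 13, d, u)}.
Selection A > E: {(2, y, 13, b, b), (2, y, 13, b, k), (2, y, 13, b, p), (2, y, 13, b, u), (9, u, 13, d, b), (9, u, 13, d, k), (9, u, 13, d, p), (9, u, 13, d, u)}
Selection C ≠ d and F ≠ b: {(2, y, 13, b, k), (2, y, 13, b, p), (2, y, 13, b, u)}
Keep only column(s) F, C: {(k, b), (p, b), (u, b)}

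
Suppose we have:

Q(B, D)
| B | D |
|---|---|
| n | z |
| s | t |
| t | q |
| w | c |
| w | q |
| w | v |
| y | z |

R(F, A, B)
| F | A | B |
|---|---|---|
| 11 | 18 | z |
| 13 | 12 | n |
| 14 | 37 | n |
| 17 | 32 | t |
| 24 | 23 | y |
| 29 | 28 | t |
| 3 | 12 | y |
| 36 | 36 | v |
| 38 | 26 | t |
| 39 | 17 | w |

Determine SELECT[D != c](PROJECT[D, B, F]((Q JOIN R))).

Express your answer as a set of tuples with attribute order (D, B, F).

{(q, t, 17), (q, t, 29), (q, t, 38), (q, w, 39), (v, w, 39), (z, n, 13), (z, n, 14), (z, y, 24), (z, y, 3)}

Natural join on B: {(n, z, 13, 12), (n, z, 14, 37), (t, q, 17, 32), (t, q, 29, 28), (t, q, 38, 26), (w, c, 39, 17), (w, q, 39, 17), (w, v, 39, 17), (y, z, 24, 23), (y, z, 3, 12)}
Keep only column(s) D, B, F: {(c, w, 39), (q, t, 17), (q, t, 29), (q, t, 38), (q, w, 39), (v, w, 39), (z, n, 13), (z, n, 14), (z, y, 24), (z, y, 3)}
Filtering on D != c leaves {(q, t, 17), (q, t, 29), (q, t, 38), (q, w, 39), (v, w, 39), (z, n, 13), (z, n, 14), (z, y, 24), (z, y, 3)}.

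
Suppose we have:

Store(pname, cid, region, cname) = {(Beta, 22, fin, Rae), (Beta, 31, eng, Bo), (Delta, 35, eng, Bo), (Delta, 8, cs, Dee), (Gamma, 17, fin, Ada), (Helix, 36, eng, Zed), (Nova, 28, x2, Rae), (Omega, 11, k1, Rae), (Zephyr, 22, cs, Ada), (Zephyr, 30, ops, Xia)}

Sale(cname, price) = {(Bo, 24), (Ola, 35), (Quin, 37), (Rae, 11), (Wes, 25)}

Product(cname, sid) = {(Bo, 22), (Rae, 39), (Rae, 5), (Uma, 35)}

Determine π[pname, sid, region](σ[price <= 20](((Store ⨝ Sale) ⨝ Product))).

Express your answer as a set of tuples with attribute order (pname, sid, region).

Store ⋈ Sale (natural join on cname): {(Beta, 22, fin, Rae, 11), (Beta, 31, eng, Bo, 24), (Delta, 35, eng, Bo, 24), (Nova, 28, x2, Rae, 11), (Omega, 11, k1, Rae, 11)}
(Store ⨝ Sale) ⋈ Product (natural join on cname): {(Beta, 22, fin, Rae, 11, 39), (Beta, 22, fin, Rae, 11, 5), (Beta, 31, eng, Bo, 24, 22), (Delta, 35, eng, Bo, 24, 22), (Nova, 28, x2, Rae, 11, 39), (Nova, 28, x2, Rae, 11, 5), (Omega, 11, k1, Rae, 11, 39), (Omega, 11, k1, Rae, 11, 5)}
Filtering on price <= 20 leaves {(Beta, 22, fin, Rae, 11, 39), (Beta, 22, fin, Rae, 11, 5), (Nova, 28, x2, Rae, 11, 39), (Nova, 28, x2, Rae, 11, 5), (Omega, 11, k1, Rae, 11, 39), (Omega, 11, k1, Rae, 11, 5)}.
Keep only column(s) pname, sid, region: {(Beta, 39, fin), (Beta, 5, fin), (Nova, 39, x2), (Nova, 5, x2), (Omega, 39, k1), (Omega, 5, k1)}

{(Beta, 39, fin), (Beta, 5, fin), (Nova, 39, x2), (Nova, 5, x2), (Omega, 39, k1), (Omega, 5, k1)}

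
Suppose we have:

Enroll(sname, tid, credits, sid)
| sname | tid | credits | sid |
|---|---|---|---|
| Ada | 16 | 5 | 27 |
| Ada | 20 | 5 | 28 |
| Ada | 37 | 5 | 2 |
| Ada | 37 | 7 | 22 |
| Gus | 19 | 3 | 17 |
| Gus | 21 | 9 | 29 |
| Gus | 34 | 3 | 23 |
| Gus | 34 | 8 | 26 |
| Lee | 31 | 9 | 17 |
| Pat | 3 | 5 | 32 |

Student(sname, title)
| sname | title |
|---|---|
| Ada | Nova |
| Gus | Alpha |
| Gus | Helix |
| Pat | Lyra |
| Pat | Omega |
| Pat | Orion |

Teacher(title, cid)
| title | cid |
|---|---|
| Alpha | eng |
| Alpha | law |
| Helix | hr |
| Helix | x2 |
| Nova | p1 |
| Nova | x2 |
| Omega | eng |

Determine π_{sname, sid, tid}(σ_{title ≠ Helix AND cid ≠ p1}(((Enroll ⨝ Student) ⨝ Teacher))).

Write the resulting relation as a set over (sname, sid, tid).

{(Ada, 2, 37), (Ada, 22, 37), (Ada, 27, 16), (Ada, 28, 20), (Gus, 17, 19), (Gus, 23, 34), (Gus, 26, 34), (Gus, 29, 21), (Pat, 32, 3)}

Enroll ⋈ Student (natural join on sname): {(Ada, 16, 5, 27, Nova), (Ada, 20, 5, 28, Nova), (Ada, 37, 5, 2, Nova), (Ada, 37, 7, 22, Nova), (Gus, 19, 3, 17, Alpha), (Gus, 19, 3, 17, Helix), (Gus, 21, 9, 29, Alpha), (Gus, 21, 9, 29, Helix), (Gus, 34, 3, 23, Alpha), (Gus, 34, 3, 23, Helix), (Gus, 34, 8, 26, Alpha), (Gus, 34, 8, 26, Helix), (Pat, 3, 5, 32, Lyra), (Pat, 3, 5, 32, Omega), (Pat, 3, 5, 32, Orion)}
(Enroll ⨝ Student) ⋈ Teacher (natural join on title): {(Ada, 16, 5, 27, Nova, p1), (Ada, 16, 5, 27, Nova, x2), (Ada, 20, 5, 28, Nova, p1), (Ada, 20, 5, 28, Nova, x2), (Ada, 37, 5, 2, Nova, p1), (Ada, 37, 5, 2, Nova, x2), (Ada, 37, 7, 22, Nova, p1), (Ada, 37, 7, 22, Nova, x2), (Gus, 19, 3, 17, Alpha, eng), (Gus, 19, 3, 17, Alpha, law), (Gus, 19, 3, 17, Helix, hr), (Gus, 19, 3, 17, Helix, x2), (Gus, 21, 9, 29, Alpha, eng), (Gus, 21, 9, 29, Alpha, law), (Gus, 21, 9, 29, Helix, hr), (Gus, 21, 9, 29, Helix, x2), (Gus, 34, 3, 23, Alpha, eng), (Gus, 34, 3, 23, Alpha, law), (Gus, 34, 3, 23, Helix, hr), (Gus, 34, 3, 23, Helix, x2), (Gus, 34, 8, 26, Alpha, eng), (Gus, 34, 8, 26, Alpha, law), (Gus, 34, 8, 26, Helix, hr), (Gus, 34, 8, 26, Helix, x2), (Pat, 3, 5, 32, Omega, eng)}
Apply σ_{title ≠ Helix AND cid ≠ p1}; surviving tuples: {(Ada, 16, 5, 27, Nova, x2), (Ada, 20, 5, 28, Nova, x2), (Ada, 37, 5, 2, Nova, x2), (Ada, 37, 7, 22, Nova, x2), (Gus, 19, 3, 17, Alpha, eng), (Gus, 19, 3, 17, Alpha, law), (Gus, 21, 9, 29, Alpha, eng), (Gus, 21, 9, 29, Alpha, law), (Gus, 34, 3, 23, Alpha, eng), (Gus, 34, 3, 23, Alpha, law), (Gus, 34, 8, 26, Alpha, eng), (Gus, 34, 8, 26, Alpha, law), (Pat, 3, 5, 32, Omega, eng)}
Projecting to sname, sid, tid (4 duplicate(s) eliminated): {(Ada, 2, 37), (Ada, 22, 37), (Ada, 27, 16), (Ada, 28, 20), (Gus, 17, 19), (Gus, 23, 34), (Gus, 26, 34), (Gus, 29, 21), (Pat, 32, 3)}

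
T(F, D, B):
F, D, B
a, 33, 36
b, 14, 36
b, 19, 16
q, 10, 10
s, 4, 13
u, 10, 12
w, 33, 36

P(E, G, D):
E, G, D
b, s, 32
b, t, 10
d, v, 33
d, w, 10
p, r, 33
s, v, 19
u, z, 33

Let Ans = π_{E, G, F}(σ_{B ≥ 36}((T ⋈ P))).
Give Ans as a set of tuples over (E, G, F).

Natural join on D: {(a, 33, 36, d, v), (a, 33, 36, p, r), (a, 33, 36, u, z), (b, 19, 16, s, v), (q, 10, 10, b, t), (q, 10, 10, d, w), (u, 10, 12, b, t), (u, 10, 12, d, w), (w, 33, 36, d, v), (w, 33, 36, p, r), (w, 33, 36, u, z)}
Filtering on B ≥ 36 leaves {(a, 33, 36, d, v), (a, 33, 36, p, r), (a, 33, 36, u, z), (w, 33, 36, d, v), (w, 33, 36, p, r), (w, 33, 36, u, z)}.
π_{E, G, F} gives {(d, v, a), (d, v, w), (p, r, a), (p, r, w), (u, z, a), (u, z, w)}.

{(d, v, a), (d, v, w), (p, r, a), (p, r, w), (u, z, a), (u, z, w)}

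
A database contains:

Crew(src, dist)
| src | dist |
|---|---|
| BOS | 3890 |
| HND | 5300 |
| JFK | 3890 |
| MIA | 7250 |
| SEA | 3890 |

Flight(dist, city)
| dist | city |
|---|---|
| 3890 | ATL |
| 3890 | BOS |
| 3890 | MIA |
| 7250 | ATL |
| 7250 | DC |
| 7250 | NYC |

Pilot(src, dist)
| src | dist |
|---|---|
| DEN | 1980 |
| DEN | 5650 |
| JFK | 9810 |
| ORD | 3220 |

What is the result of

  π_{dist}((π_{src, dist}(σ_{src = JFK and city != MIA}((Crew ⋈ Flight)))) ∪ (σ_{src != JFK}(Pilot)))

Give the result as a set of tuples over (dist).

{1980, 3220, 3890, 5650}

Joining Crew and Flight on dist yields {(BOS, 3890, ATL), (BOS, 3890, BOS), (BOS, 3890, MIA), (JFK, 3890, ATL), (JFK, 3890, BOS), (JFK, 3890, MIA), (MIA, 7250, ATL), (MIA, 7250, DC), (MIA, 7250, NYC), (SEA, 3890, ATL), (SEA, 3890, BOS), (SEA, 3890, MIA)}.
Apply σ_{src = JFK and city != MIA}; surviving tuples: {(JFK, 3890, ATL), (JFK, 3890, BOS)}
Projecting to src, dist (1 duplicate(s) eliminated): {(JFK, 3890)}
Apply σ_{src != JFK}; surviving tuples: {(DEN, 1980), (DEN, 5650), (ORD, 3220)}
Taking the union: {(DEN, 1980), (DEN, 5650), (JFK, 3890), (ORD, 3220)}
Projecting to dist: {1980, 3220, 3890, 5650}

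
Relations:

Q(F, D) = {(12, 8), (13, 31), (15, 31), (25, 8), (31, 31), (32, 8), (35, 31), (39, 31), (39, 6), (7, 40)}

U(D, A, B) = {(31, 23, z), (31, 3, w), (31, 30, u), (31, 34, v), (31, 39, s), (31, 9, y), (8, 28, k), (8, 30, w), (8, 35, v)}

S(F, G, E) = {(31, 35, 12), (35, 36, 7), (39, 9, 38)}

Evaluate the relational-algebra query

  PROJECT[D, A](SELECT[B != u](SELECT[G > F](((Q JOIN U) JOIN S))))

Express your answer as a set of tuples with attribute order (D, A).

Q ⋈ U (natural join on D): {(12, 8, 28, k), (12, 8, 30, w), (12, 8, 35, v), (13, 31, 23, z), (13, 31, 3, w), (13, 31, 30, u), (13, 31, 34, v), (13, 31, 39, s), (13, 31, 9, y), (15, 31, 23, z), (15, 31, 3, w), (15, 31, 30, u), (15, 31, 34, v), (15, 31, 39, s), (15, 31, 9, y), (25, 8, 28, k), (25, 8, 30, w), (25, 8, 35, v), (31, 31, 23, z), (31, 31, 3, w), (31, 31, 30, u), (31, 31, 34, v), (31, 31, 39, s), (31, 31, 9, y), (32, 8, 28, k), (32, 8, 30, w), (32, 8, 35, v), (35, 31, 23, z), (35, 31, 3, w), (35, 31, 30, u), (35, 31, 34, v), (35, 31, 39, s), (35, 31, 9, y), (39, 31, 23, z), (39, 31, 3, w), (39, 31, 30, u), (39, 31, 34, v), (39, 31, 39, s), (39, 31, 9, y)}
(Q JOIN U) ⋈ S (natural join on F): {(31, 31, 23, z, 35, 12), (31, 31, 3, w, 35, 12), (31, 31, 30, u, 35, 12), (31, 31, 34, v, 35, 12), (31, 31, 39, s, 35, 12), (31, 31, 9, y, 35, 12), (35, 31, 23, z, 36, 7), (35, 31, 3, w, 36, 7), (35, 31, 30, u, 36, 7), (35, 31, 34, v, 36, 7), (35, 31, 39, s, 36, 7), (35, 31, 9, y, 36, 7), (39, 31, 23, z, 9, 38), (39, 31, 3, w, 9, 38), (39, 31, 30, u, 9, 38), (39, 31, 34, v, 9, 38), (39, 31, 39, s, 9, 38), (39, 31, 9, y, 9, 38)}
Apply σ_{G > F}; surviving tuples: {(31, 31, 23, z, 35, 12), (31, 31, 3, w, 35, 12), (31, 31, 30, u, 35, 12), (31, 31, 34, v, 35, 12), (31, 31, 39, s, 35, 12), (31, 31, 9, y, 35, 12), (35, 31, 23, z, 36, 7), (35, 31, 3, w, 36, 7), (35, 31, 30, u, 36, 7), (35, 31, 34, v, 36, 7), (35, 31, 39, s, 36, 7), (35, 31, 9, y, 36, 7)}
Apply σ_{B != u}; surviving tuples: {(31, 31, 23, z, 35, 12), (31, 31, 3, w, 35, 12), (31, 31, 34, v, 35, 12), (31, 31, 39, s, 35, 12), (31, 31, 9, y, 35, 12), (35, 31, 23, z, 36, 7), (35, 31, 3, w, 36, 7), (35, 31, 34, v, 36, 7), (35, 31, 39, s, 36, 7), (35, 31, 9, y, 36, 7)}
Keep only column(s) D, A (5 duplicate(s) eliminated): {(31, 23), (31, 3), (31, 34), (31, 39), (31, 9)}

{(31, 23), (31, 3), (31, 34), (31, 39), (31, 9)}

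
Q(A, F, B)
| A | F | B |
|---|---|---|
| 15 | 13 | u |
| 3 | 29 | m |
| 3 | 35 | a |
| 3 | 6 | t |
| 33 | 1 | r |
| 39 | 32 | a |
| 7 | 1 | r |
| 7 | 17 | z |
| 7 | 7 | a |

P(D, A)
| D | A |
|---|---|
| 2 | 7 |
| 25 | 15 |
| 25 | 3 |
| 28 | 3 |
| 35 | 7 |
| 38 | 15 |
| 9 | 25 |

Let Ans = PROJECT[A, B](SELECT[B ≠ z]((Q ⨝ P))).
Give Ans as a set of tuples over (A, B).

{(15, u), (3, a), (3, m), (3, t), (7, a), (7, r)}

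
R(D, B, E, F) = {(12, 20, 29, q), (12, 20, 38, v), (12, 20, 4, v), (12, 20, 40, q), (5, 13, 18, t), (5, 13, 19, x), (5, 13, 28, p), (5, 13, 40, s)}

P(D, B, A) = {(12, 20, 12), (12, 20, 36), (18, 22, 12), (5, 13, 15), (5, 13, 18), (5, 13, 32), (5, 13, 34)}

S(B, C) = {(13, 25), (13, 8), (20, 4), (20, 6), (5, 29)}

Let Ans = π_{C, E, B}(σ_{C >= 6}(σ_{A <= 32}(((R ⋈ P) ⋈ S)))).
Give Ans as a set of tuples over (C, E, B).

{(25, 18, 13), (25, 19, 13), (25, 28, 13), (25, 40, 13), (6, 29, 20), (6, 38, 20), (6, 4, 20), (6, 40, 20), (8, 18, 13), (8, 19, 13), (8, 28, 13), (8, 40, 13)}

Joining R and P on D, B yields {(12, 20, 29, q, 12), (12, 20, 29, q, 36), (12, 20, 38, v, 12), (12, 20, 38, v, 36), (12, 20, 4, v, 12), (12, 20, 4, v, 36), (12, 20, 40, q, 12), (12, 20, 40, q, 36), (5, 13, 18, t, 15), (5, 13, 18, t, 18), (5, 13, 18, t, 32), (5, 13, 18, t, 34), (5, 13, 19, x, 15), (5, 13, 19, x, 18), (5, 13, 19, x, 32), (5, 13, 19, x, 34), (5, 13, 28, p, 15), (5, 13, 28, p, 18), (5, 13, 28, p, 32), (5, 13, 28, p, 34), (5, 13, 40, s, 15), (5, 13, 40, s, 18), (5, 13, 40, s, 32), (5, 13, 40, s, 34)}.
Joining (R ⋈ P) and S on B yields {(12, 20, 29, q, 12, 4), (12, 20, 29, q, 12, 6), (12, 20, 29, q, 36, 4), (12, 20, 29, q, 36, 6), (12, 20, 38, v, 12, 4), (12, 20, 38, v, 12, 6), (12, 20, 38, v, 36, 4), (12, 20, 38, v, 36, 6), (12, 20, 4, v, 12, 4), (12, 20, 4, v, 12, 6), (12, 20, 4, v, 36, 4), (12, 20, 4, v, 36, 6), (12, 20, 40, q, 12, 4), (12, 20, 40, q, 12, 6), (12, 20, 40, q, 36, 4), (12, 20, 40, q, 36, 6), (5, 13, 18, t, 15, 25), (5, 13, 18, t, 15, 8), (5, 13, 18, t, 18, 25), (5, 13, 18, t, 18, 8), (5, 13, 18, t, 32, 25), (5, 13, 18, t, 32, 8), (5, 13, 18, t, 34, 25), (5, 13, 18, t, 34, 8), (5, 13, 19, x, 15, 25), (5, 13, 19, x, 15, 8), (5, 13, 19, x, 18, 25), (5, 13, 19, x, 18, 8), (5, 13, 19, x, 32, 25), (5, 13, 19, x, 32, 8), (5, 13, 19, x, 34, 25), (5, 13, 19, x, 34, 8), (5, 13, 28, p, 15, 25), (5, 13, 28, p, 15, 8), (5, 13, 28, p, 18, 25), (5, 13, 28, p, 18, 8), (5, 13, 28, p, 32, 25), (5, 13, 28, p, 32, 8), (5, 13, 28, p, 34, 25), (5, 13, 28, p, 34, 8), (5, 13, 40, s, 15, 25), (5, 13, 40, s, 15, 8), (5, 13, 40, s, 18, 25), (5, 13, 40, s, 18, 8), (5, 13, 40, s, 32, 25), (5, 13, 40, s, 32, 8), (5, 13, 40, s, 34, 25), (5, 13, 40, s, 34, 8)}.
Filtering on A <= 32 leaves {(12, 20, 29, q, 12, 4), (12, 20, 29, q, 12, 6), (12, 20, 38, v, 12, 4), (12, 20, 38, v, 12, 6), (12, 20, 4, v, 12, 4), (12, 20, 4, v, 12, 6), (12, 20, 40, q, 12, 4), (12, 20, 40, q, 12, 6), (5, 13, 18, t, 15, 25), (5, 13, 18, t, 15, 8), (5, 13, 18, t, 18, 25), (5, 13, 18, t, 18, 8), (5, 13, 18, t, 32, 25), (5, 13, 18, t, 32, 8), (5, 13, 19, x, 15, 25), (5, 13, 19, x, 15, 8), (5, 13, 19, x, 18, 25), (5, 13, 19, x, 18, 8), (5, 13, 19, x, 32, 25), (5, 13, 19, x, 32, 8), (5, 13, 28, p, 15, 25), (5, 13, 28, p, 15, 8), (5, 13, 28, p, 18, 25), (5, 13, 28, p, 18, 8), (5, 13, 28, p, 32, 25), (5, 13, 28, p, 32, 8), (5, 13, 40, s, 15, 25), (5, 13, 40, s, 15, 8), (5, 13, 40, s, 18, 25), (5, 13, 40, s, 18, 8), (5, 13, 40, s, 32, 25), (5, 13, 40, s, 32, 8)}.
Filtering on C >= 6 leaves {(12, 20, 29, q, 12, 6), (12, 20, 38, v, 12, 6), (12, 20, 4, v, 12, 6), (12, 20, 40, q, 12, 6), (5, 13, 18, t, 15, 25), (5, 13, 18, t, 15, 8), (5, 13, 18, t, 18, 25), (5, 13, 18, t, 18, 8), (5, 13, 18, t, 32, 25), (5, 13, 18, t, 32, 8), (5, 13, 19, x, 15, 25), (5, 13, 19, x, 15, 8), (5, 13, 19, x, 18, 25), (5, 13, 19, x, 18, 8), (5, 13, 19, x, 32, 25), (5, 13, 19, x, 32, 8), (5, 13, 28, p, 15, 25), (5, 13, 28, p, 15, 8), (5, 13, 28, p, 18, 25), (5, 13, 28, p, 18, 8), (5, 13, 28, p, 32, 25), (5, 13, 28, p, 32, 8), (5, 13, 40, s, 15, 25), (5, 13, 40, s, 15, 8), (5, 13, 40, s, 18, 25), (5, 13, 40, s, 18, 8), (5, 13, 40, s, 32, 25), (5, 13, 40, s, 32, 8)}.
π_{C, E, B} gives {(25, 18, 13), (25, 19, 13), (25, 28, 13), (25, 40, 13), (6, 29, 20), (6, 38, 20), (6, 4, 20), (6, 40, 20), (8, 18, 13), (8, 19, 13), (8, 28, 13), (8, 40, 13)} (16 duplicate(s) eliminated).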